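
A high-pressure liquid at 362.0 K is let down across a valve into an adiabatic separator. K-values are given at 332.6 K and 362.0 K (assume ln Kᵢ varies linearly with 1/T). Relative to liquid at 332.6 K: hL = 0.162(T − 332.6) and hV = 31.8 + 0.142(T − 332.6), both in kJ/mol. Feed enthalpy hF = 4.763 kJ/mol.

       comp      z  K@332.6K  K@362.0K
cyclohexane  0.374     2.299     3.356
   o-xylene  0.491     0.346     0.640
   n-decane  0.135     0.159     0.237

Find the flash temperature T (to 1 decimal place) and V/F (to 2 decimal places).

Adiabatic flash: solve Rachford–Rice at each trial T, then check hF = ψ·hV(T) + (1−ψ)·hL(T).
  T = 332.6 K: K = (2.299, 0.346, 0.159), RR gives ψ = 0.056, H_out = 1.796 kJ/mol
  T = 362.0 K: K = (3.356, 0.640, 0.237), RR gives ψ = 0.531, H_out = 21.325 kJ/mol
  T = 347.3 K: K = (2.800, 0.477, 0.196), RR gives ψ = 0.287, H_out = 11.439 kJ/mol
  T = 340.0 K: K = (2.544, 0.408, 0.177), RR gives ψ = 0.176, H_out = 6.759 kJ/mol
  T = 336.3 K: K = (2.420, 0.376, 0.168), RR gives ψ = 0.117, H_out = 4.327 kJ/mol
  T = 338.1 K: K = (2.480, 0.391, 0.172), RR gives ψ = 0.146, H_out = 5.520 kJ/mol
Linear interpolation between T = 336.3 (H_out = 4.327) and T = 338.1 (H_out = 5.520) on hF = 4.763 gives T ≈ 337.0 K, at which ψ = 0.13.

T = 337.0 K, V/F = 0.13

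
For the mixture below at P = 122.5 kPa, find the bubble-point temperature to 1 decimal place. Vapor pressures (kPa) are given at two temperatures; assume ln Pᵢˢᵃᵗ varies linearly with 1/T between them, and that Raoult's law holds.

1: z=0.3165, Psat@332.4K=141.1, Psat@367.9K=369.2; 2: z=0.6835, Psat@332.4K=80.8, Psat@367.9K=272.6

T = 338.4 K

Bubble-point temperature: ΣzᵢPᵢˢᵃᵗ(T) = P. Interpolate ln Pᵢˢᵃᵗ = aᵢ + bᵢ/T.
  T = 332.4 K: ΣzᵢPᵢˢᵃᵗ = 99.88 kPa
  T = 367.9 K: ΣzᵢPᵢˢᵃᵗ = 303.17 kPa
  T = 350.1 K: ΣzᵢPᵢˢᵃᵗ = 178.36 kPa
  T = 341.2 K: ΣzᵢPᵢˢᵃᵗ = 134.19 kPa
  T = 336.8 K: ΣzᵢPᵢˢᵃᵗ = 115.98 kPa
  T = 339.0 K: ΣzᵢPᵢˢᵃᵗ = 124.81 kPa
Interpolating between 336.8 K and 339.0 K gives T ≈ 338.4 K.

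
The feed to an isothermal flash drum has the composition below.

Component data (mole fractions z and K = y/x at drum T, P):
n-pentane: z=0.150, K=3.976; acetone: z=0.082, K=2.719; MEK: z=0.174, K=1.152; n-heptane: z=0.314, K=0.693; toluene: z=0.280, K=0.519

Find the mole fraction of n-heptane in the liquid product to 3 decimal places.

x_n-heptane = 0.368

Material balance + equilibrium reduce to Σ zᵢ(Kᵢ−1)/(1+ψ(Kᵢ−1)) = 0.
Check two-phase: ΣzᵢKᵢ = 1.383 > 1 and Σzᵢ/Kᵢ = 1.212 > 1, so g(0) = 0.383 > 0 and g(1) = -0.212 < 0.
Newton–Raphson from ψ = 0.57:
  ψ = 0.570: g = -0.0413, g' = -0.414 → ψ = 0.470
  ψ = 0.470: g = 0.0019, g' = -0.457 → ψ = 0.475
Converged at ψ = 0.475.
Compositions from xᵢ = zᵢ/(1+ψ(Kᵢ−1)), yᵢ = Kᵢxᵢ:
  n-pentane: x = 0.062, y = 0.247
  acetone: x = 0.045, y = 0.123
  MEK: x = 0.162, y = 0.187
  n-heptane: x = 0.368, y = 0.255
  toluene: x = 0.363, y = 0.188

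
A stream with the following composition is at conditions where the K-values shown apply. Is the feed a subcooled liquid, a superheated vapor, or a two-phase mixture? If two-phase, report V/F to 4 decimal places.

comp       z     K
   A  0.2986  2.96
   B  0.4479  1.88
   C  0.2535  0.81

superheated vapor

ΣzᵢKᵢ = 1.9312; Σzᵢ/Kᵢ = 0.6521.
Since Σzᵢ/Kᵢ < 1 the mixture is above its dew point — single vapor phase.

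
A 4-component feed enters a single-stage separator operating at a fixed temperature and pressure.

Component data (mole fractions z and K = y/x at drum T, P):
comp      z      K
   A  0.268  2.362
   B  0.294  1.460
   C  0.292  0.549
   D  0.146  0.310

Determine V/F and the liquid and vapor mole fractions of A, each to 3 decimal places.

V/F = 0.507, x_A = 0.159, y_A = 0.375

Material balance + equilibrium reduce to Σ zᵢ(Kᵢ−1)/(1+V/F(Kᵢ−1)) = 0.
g(0) = ΣzᵢKᵢ − 1 = 0.268 and g(1) = 1 − Σzᵢ/Kᵢ = -0.318, so a root lies in (0, 1).
Iterate (Newton) starting at V/F = 0.5:
  V/F = 0.500: g = 0.0033, g' = -0.478 → V/F = 0.507
Converged at V/F = 0.507.
Compositions from xᵢ = zᵢ/(1+V/F(Kᵢ−1)), yᵢ = Kᵢxᵢ:
  A: x = 0.159, y = 0.375
  B: x = 0.238, y = 0.348
  C: x = 0.379, y = 0.208
  D: x = 0.225, y = 0.070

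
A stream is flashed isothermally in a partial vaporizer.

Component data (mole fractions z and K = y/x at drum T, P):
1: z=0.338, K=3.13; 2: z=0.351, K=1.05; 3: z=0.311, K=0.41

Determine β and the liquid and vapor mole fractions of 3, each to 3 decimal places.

Material balance + equilibrium reduce to Σ zᵢ(Kᵢ−1)/(1+β(Kᵢ−1)) = 0.
Feasibility: ΣzᵢKᵢ = 1.554, Σzᵢ/Kᵢ = 1.201 — both > 1, two phases present.
Newton iteration, β⁰ = 0.5:
  β = 0.500: g = 0.1055, g' = -0.578 → β = 0.682
  β = 0.682: g = 0.0032, g' = -0.559 → β = 0.688
Converged at β = 0.688.
Compositions from xᵢ = zᵢ/(1+β(Kᵢ−1)), yᵢ = Kᵢxᵢ:
  1: x = 0.137, y = 0.429
  2: x = 0.339, y = 0.356
  3: x = 0.524, y = 0.215

β = 0.688, x_3 = 0.524, y_3 = 0.215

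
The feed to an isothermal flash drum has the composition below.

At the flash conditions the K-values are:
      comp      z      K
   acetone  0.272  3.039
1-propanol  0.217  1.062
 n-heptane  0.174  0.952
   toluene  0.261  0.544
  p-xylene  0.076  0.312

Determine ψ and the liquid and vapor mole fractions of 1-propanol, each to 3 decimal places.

ψ = 0.602, x_1-propanol = 0.209, y_1-propanol = 0.222

Rachford–Rice: g(ψ) = Σ zᵢ(Kᵢ−1)/(1+ψ(Kᵢ−1)) = 0.
Feasibility: ΣzᵢKᵢ = 1.388, Σzᵢ/Kᵢ = 1.200 — both > 1, two phases present.
Iterate (Newton) starting at ψ = 0.5:
  ψ = 0.500: g = 0.0452, g' = -0.453 → ψ = 0.600
  ψ = 0.600: g = 0.0010, g' = -0.437 → ψ = 0.602
Converged at ψ = 0.602.
Compositions from xᵢ = zᵢ/(1+ψ(Kᵢ−1)), yᵢ = Kᵢxᵢ:
  acetone: x = 0.122, y = 0.371
  1-propanol: x = 0.209, y = 0.222
  n-heptane: x = 0.179, y = 0.171
  toluene: x = 0.360, y = 0.196
  p-xylene: x = 0.130, y = 0.040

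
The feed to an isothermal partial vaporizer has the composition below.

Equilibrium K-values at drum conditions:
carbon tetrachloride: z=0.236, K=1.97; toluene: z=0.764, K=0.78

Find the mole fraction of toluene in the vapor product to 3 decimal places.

y_toluene = 0.636

Rachford–Rice: g(ψ) = Σ zᵢ(Kᵢ−1)/(1+ψ(Kᵢ−1)) = 0.
g(0) = ΣzᵢKᵢ − 1 = 0.061 and g(1) = 1 − Σzᵢ/Kᵢ = -0.099, so a root lies in (0, 1).
Newton iteration, ψ⁰ = 0.5:
  ψ = 0.500: g = -0.0347, g' = -0.147 → ψ = 0.265
  ψ = 0.265: g = 0.0037, g' = -0.182 → ψ = 0.285
Converged at ψ = 0.285.
Compositions from xᵢ = zᵢ/(1+ψ(Kᵢ−1)), yᵢ = Kᵢxᵢ:
  carbon tetrachloride: x = 0.185, y = 0.364
  toluene: x = 0.815, y = 0.636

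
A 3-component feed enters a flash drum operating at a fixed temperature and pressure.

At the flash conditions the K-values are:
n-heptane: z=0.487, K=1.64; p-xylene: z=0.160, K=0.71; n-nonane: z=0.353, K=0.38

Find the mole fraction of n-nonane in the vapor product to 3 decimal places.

y_n-nonane = 0.146

Iterate (Newton) starting at ψ = 0.5:
  ψ = 0.500: g = -0.1353, g' = -0.418 → ψ = 0.176
  ψ = 0.176: g = -0.0145, g' = -0.347 → ψ = 0.134
Converged at ψ = 0.134.
Compositions from xᵢ = zᵢ/(1+ψ(Kᵢ−1)), yᵢ = Kᵢxᵢ:
  n-heptane: x = 0.448, y = 0.735
  p-xylene: x = 0.166, y = 0.118
  n-nonane: x = 0.385, y = 0.146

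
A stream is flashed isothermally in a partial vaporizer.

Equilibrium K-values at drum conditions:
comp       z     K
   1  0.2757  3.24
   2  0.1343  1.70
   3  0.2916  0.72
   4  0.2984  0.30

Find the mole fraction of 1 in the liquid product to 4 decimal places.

x_1 = 0.1415

Let β = V/F and solve Σ zᵢ(Kᵢ−1)/(1+β(Kᵢ−1)) = 0.
Feasibility: ΣzᵢKᵢ = 1.4211, Σzᵢ/Kᵢ = 1.5638 — both > 1, two phases present.
Newton–Raphson from β = 0.5:
  β = 0.5000: g = -0.05535, g' = -0.7209 → β = 0.4232
  β = 0.4232: g = 0.00011, g' = -0.7284 → β = 0.4234
Converged at β = 0.4234.
Compositions from xᵢ = zᵢ/(1+β(Kᵢ−1)), yᵢ = Kᵢxᵢ:
  1: x = 0.1415, y = 0.4585
  2: x = 0.1036, y = 0.1761
  3: x = 0.3308, y = 0.2382
  4: x = 0.4241, y = 0.1272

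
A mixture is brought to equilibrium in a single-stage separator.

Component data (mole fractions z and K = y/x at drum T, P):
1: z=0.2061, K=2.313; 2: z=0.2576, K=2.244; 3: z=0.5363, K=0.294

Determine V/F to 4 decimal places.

V/F = 0.2360

Rachford–Rice: g(V/F) = Σ zᵢ(Kᵢ−1)/(1+V/F(Kᵢ−1)) = 0.
Check two-phase: ΣzᵢKᵢ = 1.2124 > 1 and Σzᵢ/Kᵢ = 2.0280 > 1, so g(0) = 0.2124 > 0 and g(1) = -1.0280 < 0.
Newton–Raphson from V/F = 0.56:
  V/F = 0.5600: g = -0.28138, g' = -0.9877 → V/F = 0.2751
  V/F = 0.2751: g = -0.03234, g' = -0.8247 → V/F = 0.2359
  V/F = 0.2359: g = 0.00009, g' = -0.8302 → V/F = 0.2360
Converged at V/F = 0.2360.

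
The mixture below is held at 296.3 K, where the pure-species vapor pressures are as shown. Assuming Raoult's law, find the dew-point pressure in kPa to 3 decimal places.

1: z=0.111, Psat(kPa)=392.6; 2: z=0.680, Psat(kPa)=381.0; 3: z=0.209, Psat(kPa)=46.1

Pdew = 151.489 kPa

At the dew point ψ → 1, so Σzᵢ/Kᵢ = 1 with Kᵢ = Pᵢˢᵃᵗ/P ⇒ 1/P = Σzᵢ/Pᵢˢᵃᵗ.
1/P = 0.111/392.6 + 0.680/381.0 + 0.209/46.1 = 0.006601 ⇒ P = 151.489 kPa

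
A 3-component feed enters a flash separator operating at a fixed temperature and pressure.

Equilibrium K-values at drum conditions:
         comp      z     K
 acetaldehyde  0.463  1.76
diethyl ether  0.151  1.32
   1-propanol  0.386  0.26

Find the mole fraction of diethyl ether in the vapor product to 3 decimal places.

Rachford–Rice: g(ψ) = Σ zᵢ(Kᵢ−1)/(1+ψ(Kᵢ−1)) = 0.
Feasibility: ΣzᵢKᵢ = 1.115, Σzᵢ/Kᵢ = 1.862 — both > 1, two phases present.
Iterate (Newton) starting at ψ = 0.39:
  ψ = 0.390: g = -0.0871, g' = -0.589 → ψ = 0.242
  ψ = 0.242: g = -0.0059, g' = -0.518 → ψ = 0.231
Converged at ψ = 0.231.
Compositions from xᵢ = zᵢ/(1+ψ(Kᵢ−1)), yᵢ = Kᵢxᵢ:
  acetaldehyde: x = 0.394, y = 0.693
  diethyl ether: x = 0.141, y = 0.186
  1-propanol: x = 0.465, y = 0.121

y_diethyl ether = 0.186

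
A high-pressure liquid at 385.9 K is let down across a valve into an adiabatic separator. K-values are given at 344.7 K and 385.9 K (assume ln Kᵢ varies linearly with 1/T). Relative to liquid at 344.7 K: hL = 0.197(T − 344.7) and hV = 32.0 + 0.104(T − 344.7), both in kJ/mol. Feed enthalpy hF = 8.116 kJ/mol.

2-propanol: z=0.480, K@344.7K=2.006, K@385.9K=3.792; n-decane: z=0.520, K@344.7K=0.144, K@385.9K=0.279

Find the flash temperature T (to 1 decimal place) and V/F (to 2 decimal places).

T = 354.5 K, V/F = 0.20

Adiabatic flash: solve Rachford–Rice at each trial T, then check hF = ψ·hV(T) + (1−ψ)·hL(T).
  T = 344.7 K: K = (2.006, 0.144), RR gives ψ = 0.044, H_out = 1.403 kJ/mol
  T = 385.9 K: K = (3.792, 0.279), RR gives ψ = 0.479, H_out = 21.623 kJ/mol
  T = 365.3 K: K = (2.808, 0.204), RR gives ψ = 0.316, H_out = 13.552 kJ/mol
  T = 355.0 K: K = (2.385, 0.172), RR gives ψ = 0.204, H_out = 8.377 kJ/mol
  T = 349.9 K: K = (2.192, 0.158), RR gives ψ = 0.134, H_out = 5.239 kJ/mol
  T = 352.4 K: K = (2.285, 0.165), RR gives ψ = 0.170, H_out = 6.840 kJ/mol
  T = 353.7 K: K = (2.335, 0.169), RR gives ψ = 0.188, H_out = 7.624 kJ/mol
Linear interpolation between T = 353.7 (H_out = 7.624) and T = 355.0 (H_out = 8.377) on hF = 8.116 gives T ≈ 354.5 K, at which ψ = 0.20.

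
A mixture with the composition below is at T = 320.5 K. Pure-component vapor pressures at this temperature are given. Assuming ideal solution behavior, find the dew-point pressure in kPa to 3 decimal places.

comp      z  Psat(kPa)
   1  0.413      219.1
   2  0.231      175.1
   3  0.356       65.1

Pdew = 115.304 kPa

At the dew point ψ → 1, so Σzᵢ/Kᵢ = 1 with Kᵢ = Pᵢˢᵃᵗ/P ⇒ 1/P = Σzᵢ/Pᵢˢᵃᵗ.
1/P = 0.413/219.1 + 0.231/175.1 + 0.356/65.1 = 0.008673 ⇒ P = 115.304 kPa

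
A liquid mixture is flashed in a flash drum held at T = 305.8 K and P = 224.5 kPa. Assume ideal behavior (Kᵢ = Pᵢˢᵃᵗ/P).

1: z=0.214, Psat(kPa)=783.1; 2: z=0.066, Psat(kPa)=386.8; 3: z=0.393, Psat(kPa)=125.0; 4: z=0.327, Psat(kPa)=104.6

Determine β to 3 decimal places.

Raoult's law: Kᵢ = Pᵢˢᵃᵗ/P = Pᵢˢᵃᵗ/224.5.
  K_1 = 783.1/224.5 = 3.48820, K_2 = 386.8/224.5 = 1.72294, K_3 = 125.0/224.5 = 0.55679, K_4 = 104.6/224.5 = 0.46592
Newton iteration, β⁰ = 0.57:
  β = 0.570: g = -0.2302, g' = -0.575 → β = 0.170
  β = 0.170: g = 0.0366, g' = -0.886 → β = 0.211
  β = 0.211: g = 0.0017, g' = -0.808 → β = 0.213
Converged at β = 0.213.

β = 0.213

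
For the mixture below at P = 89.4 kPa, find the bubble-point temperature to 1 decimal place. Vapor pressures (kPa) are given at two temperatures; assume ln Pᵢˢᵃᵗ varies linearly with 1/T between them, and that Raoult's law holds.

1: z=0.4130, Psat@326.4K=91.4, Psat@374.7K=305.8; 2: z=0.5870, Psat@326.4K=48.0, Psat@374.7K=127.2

Bubble-point temperature: ΣzᵢPᵢˢᵃᵗ(T) = P. Interpolate ln Pᵢˢᵃᵗ = aᵢ + bᵢ/T.
  T = 326.4 K: ΣzᵢPᵢˢᵃᵗ = 65.92 kPa
  T = 374.7 K: ΣzᵢPᵢˢᵃᵗ = 200.96 kPa
  T = 350.5 K: ΣzᵢPᵢˢᵃᵗ = 119.28 kPa
  T = 338.4 K: ΣzᵢPᵢˢᵃᵗ = 89.46 kPa
  T = 332.4 K: ΣzᵢPᵢˢᵃᵗ = 77.00 kPa
  T = 335.4 K: ΣzᵢPᵢˢᵃᵗ = 83.05 kPa
  T = 336.9 K: ΣzᵢPᵢˢᵃᵗ = 86.21 kPa
Interpolating between 336.9 K and 338.4 K gives T ≈ 338.4 K.

T = 338.4 K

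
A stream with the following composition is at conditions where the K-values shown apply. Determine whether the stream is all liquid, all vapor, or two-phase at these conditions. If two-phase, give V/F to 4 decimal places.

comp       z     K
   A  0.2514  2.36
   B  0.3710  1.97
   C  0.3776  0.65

ΣzᵢKᵢ = 1.5696; Σzᵢ/Kᵢ = 0.8758.
Since Σzᵢ/Kᵢ < 1 the mixture is above its dew point — single vapor phase.

all vapor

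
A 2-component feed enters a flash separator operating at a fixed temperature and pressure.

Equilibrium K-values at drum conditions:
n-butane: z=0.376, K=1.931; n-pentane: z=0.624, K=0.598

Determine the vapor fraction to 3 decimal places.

Binary case is linear: z₁(K₁−1)(1+ψ(K₂−1)) + z₂(K₂−1)(1+ψ(K₁−1)) = 0
⇒ ψ = [z₁(K₁−1)+z₂(K₂−1)] / [−(K₁−1)(K₂−1)] = 0.0992/0.3743 = 0.265

ψ = 0.265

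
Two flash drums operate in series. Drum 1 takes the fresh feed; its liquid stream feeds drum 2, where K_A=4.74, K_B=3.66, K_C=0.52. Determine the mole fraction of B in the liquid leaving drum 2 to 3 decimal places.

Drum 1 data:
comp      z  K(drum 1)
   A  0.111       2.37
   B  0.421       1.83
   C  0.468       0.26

x_B (drum 2) = 0.122

Drum 1:
Iterate (Newton) starting at ψ₁ = 0.5:
  ψ₁ = 0.500: g = -0.2125, g' = -0.864 → ψ₁ = 0.254
  ψ₁ = 0.254: g = -0.0251, g' = -0.701 → ψ₁ = 0.218
Converged at ψ₁ = 0.218.
Drum-1 compositions:
  A: x = 0.085, y = 0.203
  B: x = 0.356, y = 0.652
  C: x = 0.558, y = 0.145
Drum-2 feed = drum-1 liquid: z₂ = (0.0855, 0.3565, 0.5581).
Drum 2:
Material balance + equilibrium reduce to Σ zᵢ(Kᵢ−1)/(1+ψ₂(Kᵢ−1)) = 0.
g(0) = ΣzᵢKᵢ − 1 = 1.000 and g(1) = 1 − Σzᵢ/Kᵢ = -0.189, so a root lies in (0, 1).
Newton iteration, ψ₂⁰ = 0.5:
  ψ₂ = 0.500: g = 0.1659, g' = -0.832 → ψ₂ = 0.699
  ψ₂ = 0.699: g = 0.0167, g' = -0.691 → ψ₂ = 0.724
Converged at ψ₂ = 0.724.
  A: x = 0.023, y = 0.109
  B: x = 0.122, y = 0.446
  C: x = 0.855, y = 0.445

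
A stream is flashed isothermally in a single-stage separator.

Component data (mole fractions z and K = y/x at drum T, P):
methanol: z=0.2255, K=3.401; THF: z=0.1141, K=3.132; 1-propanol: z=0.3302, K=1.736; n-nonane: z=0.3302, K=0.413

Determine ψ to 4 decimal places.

ψ = 0.8867

Let ψ = V/F and solve Σ zᵢ(Kᵢ−1)/(1+ψ(Kᵢ−1)) = 0.
Check two-phase: ΣzᵢKᵢ = 1.8339 > 1 and Σzᵢ/Kᵢ = 1.0925 > 1, so g(0) = 0.8339 > 0 and g(1) = -0.0925 < 0.
Iterate (Newton) starting at ψ = 0.52:
  ψ = 0.5200: g = 0.25293, g' = -0.7030 → ψ = 0.8798
  ψ = 0.8798: g = 0.00524, g' = -0.7494 → ψ = 0.8868
  ψ = 0.8868: g = -0.00002, g' = -0.7552 → ψ = 0.8867
Converged at ψ = 0.8867.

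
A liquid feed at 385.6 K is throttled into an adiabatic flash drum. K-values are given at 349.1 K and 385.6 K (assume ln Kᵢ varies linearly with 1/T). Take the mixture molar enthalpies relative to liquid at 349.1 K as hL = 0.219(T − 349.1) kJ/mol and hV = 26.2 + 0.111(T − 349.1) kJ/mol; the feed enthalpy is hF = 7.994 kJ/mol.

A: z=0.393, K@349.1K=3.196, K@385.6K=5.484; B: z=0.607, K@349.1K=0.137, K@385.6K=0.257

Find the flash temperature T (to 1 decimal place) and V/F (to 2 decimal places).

Adiabatic flash: solve Rachford–Rice at each trial T, then check hF = ψ·hV(T) + (1−ψ)·hL(T).
  T = 349.1 K: K = (3.196, 0.137), RR gives ψ = 0.179, H_out = 4.689 kJ/mol
  T = 385.6 K: K = (5.484, 0.257), RR gives ψ = 0.394, H_out = 16.754 kJ/mol
  T = 367.4 K: K = (4.246, 0.191), RR gives ψ = 0.299, H_out = 11.242 kJ/mol
  T = 358.2 K: K = (3.694, 0.162), RR gives ψ = 0.244, H_out = 8.141 kJ/mol
  T = 353.6 K: K = (3.437, 0.149), RR gives ψ = 0.213, H_out = 6.456 kJ/mol
  T = 355.9 K: K = (3.564, 0.156), RR gives ψ = 0.229, H_out = 7.312 kJ/mol
Linear interpolation between T = 355.9 (H_out = 7.312) and T = 358.2 (H_out = 8.141) on hF = 7.994 gives T ≈ 357.8 K, at which ψ = 0.24.

T = 357.8 K, V/F = 0.24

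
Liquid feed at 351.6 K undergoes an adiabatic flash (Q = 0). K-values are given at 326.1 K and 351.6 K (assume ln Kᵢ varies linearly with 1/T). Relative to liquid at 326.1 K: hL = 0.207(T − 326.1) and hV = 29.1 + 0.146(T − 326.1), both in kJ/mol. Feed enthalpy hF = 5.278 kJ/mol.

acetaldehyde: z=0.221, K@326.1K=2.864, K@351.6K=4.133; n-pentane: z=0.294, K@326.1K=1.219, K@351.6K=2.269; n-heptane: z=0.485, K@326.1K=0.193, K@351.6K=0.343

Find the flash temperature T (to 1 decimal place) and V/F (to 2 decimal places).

Adiabatic flash: solve Rachford–Rice at each trial T, then check hF = ψ·hV(T) + (1−ψ)·hL(T).
  T = 326.1 K: K = (2.864, 1.219, 0.193), RR gives ψ = 0.084, H_out = 2.430 kJ/mol
  T = 351.6 K: K = (4.133, 2.269, 0.343), RR gives ψ = 0.524, H_out = 19.719 kJ/mol
  T = 338.9 K: K = (3.467, 1.685, 0.260), RR gives ψ = 0.320, H_out = 11.707 kJ/mol
  T = 332.5 K: K = (3.157, 1.438, 0.225), RR gives ψ = 0.207, H_out = 7.258 kJ/mol
  T = 329.3 K: K = (3.008, 1.325, 0.208), RR gives ψ = 0.146, H_out = 4.892 kJ/mol
  T = 330.9 K: K = (3.082, 1.380, 0.217), RR gives ψ = 0.177, H_out = 6.087 kJ/mol
Linear interpolation between T = 329.3 (H_out = 4.892) and T = 330.9 (H_out = 6.087) on hF = 5.278 gives T ≈ 329.8 K, at which ψ = 0.16.

T = 329.8 K, V/F = 0.16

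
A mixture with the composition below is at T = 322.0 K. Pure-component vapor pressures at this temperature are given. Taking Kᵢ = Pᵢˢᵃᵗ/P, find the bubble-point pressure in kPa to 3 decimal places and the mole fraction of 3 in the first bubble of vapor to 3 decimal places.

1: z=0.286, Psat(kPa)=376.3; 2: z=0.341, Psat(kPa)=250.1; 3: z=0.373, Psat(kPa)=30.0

At the bubble point ψ → 0, so ΣzᵢKᵢ = 1 with Kᵢ = Pᵢˢᵃᵗ/P ⇒ P = ΣzᵢPᵢˢᵃᵗ.
P = 0.286·376.3 + 0.341·250.1 + 0.373·30.0 = 204.096 kPa
yᵢ = zᵢPᵢˢᵃᵗ/P ⇒ y_3 = 0.373·30.0/204.096 = 0.055

Pbub = 204.096 kPa, y_3 = 0.055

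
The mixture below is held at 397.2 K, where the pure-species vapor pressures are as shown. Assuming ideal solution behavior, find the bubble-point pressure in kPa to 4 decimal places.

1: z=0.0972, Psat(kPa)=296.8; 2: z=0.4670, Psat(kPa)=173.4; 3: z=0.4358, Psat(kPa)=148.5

Pbub = 174.5431 kPa

At the bubble point ψ → 0, so ΣzᵢKᵢ = 1 with Kᵢ = Pᵢˢᵃᵗ/P ⇒ P = ΣzᵢPᵢˢᵃᵗ.
P = 0.0972·296.8 + 0.4670·173.4 + 0.4358·148.5 = 174.5431 kPa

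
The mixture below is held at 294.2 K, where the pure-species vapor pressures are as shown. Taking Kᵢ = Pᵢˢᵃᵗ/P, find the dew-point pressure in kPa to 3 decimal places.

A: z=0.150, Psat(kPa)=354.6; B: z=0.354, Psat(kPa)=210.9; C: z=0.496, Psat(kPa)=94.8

Pdew = 136.359 kPa

At the dew point ψ → 1, so Σzᵢ/Kᵢ = 1 with Kᵢ = Pᵢˢᵃᵗ/P ⇒ 1/P = Σzᵢ/Pᵢˢᵃᵗ.
1/P = 0.150/354.6 + 0.354/210.9 + 0.496/94.8 = 0.007334 ⇒ P = 136.359 kPa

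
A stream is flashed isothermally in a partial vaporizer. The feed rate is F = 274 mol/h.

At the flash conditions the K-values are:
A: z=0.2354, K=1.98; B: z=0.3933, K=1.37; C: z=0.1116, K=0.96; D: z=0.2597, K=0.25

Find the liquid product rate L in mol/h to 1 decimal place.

L = 158.6 mol/h

Rachford–Rice: g(ψ) = Σ zᵢ(Kᵢ−1)/(1+ψ(Kᵢ−1)) = 0.
g(0) = ΣzᵢKᵢ − 1 = 0.1770 and g(1) = 1 − Σzᵢ/Kᵢ = -0.5610, so a root lies in (0, 1).
Newton iteration, ψ⁰ = 0.5:
  ψ = 0.5000: g = -0.03857, g' = -0.5143 → ψ = 0.4250
  ψ = 0.4250: g = -0.00185, g' = -0.4678 → ψ = 0.4211
Converged at ψ = 0.4211.
Then V = ψ·F = 0.4211·274 = 115.4 mol/h and L = F − V = 158.6 mol/h.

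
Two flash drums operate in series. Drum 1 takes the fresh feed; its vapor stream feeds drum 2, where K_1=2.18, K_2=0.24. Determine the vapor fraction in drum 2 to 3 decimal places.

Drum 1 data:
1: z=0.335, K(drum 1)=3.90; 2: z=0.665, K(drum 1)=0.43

V/F (drum 2) = 0.538

Drum 1:
Rachford–Rice: g(ψ₁) = Σ zᵢ(Kᵢ−1)/(1+ψ₁(Kᵢ−1)) = 0.
g(0) = ΣzᵢKᵢ − 1 = 0.592 and g(1) = 1 − Σzᵢ/Kᵢ = -0.632, so a root lies in (0, 1).
Binary case is linear: z₁(K₁−1)(1+ψ₁(K₂−1)) + z₂(K₂−1)(1+ψ₁(K₁−1)) = 0
⇒ ψ₁ = [z₁(K₁−1)+z₂(K₂−1)] / [−(K₁−1)(K₂−1)] = 0.5924/1.6530 = 0.358
Drum-1 compositions:
  1: x = 0.164, y = 0.641
  2: x = 0.836, y = 0.359
Drum-2 feed = drum-1 vapor: z₂ = (0.6406, 0.3594).
Drum 2:
Let ψ₂ = V/F and solve Σ zᵢ(Kᵢ−1)/(1+ψ₂(Kᵢ−1)) = 0.
g(0) = ΣzᵢKᵢ − 1 = 0.483 and g(1) = 1 − Σzᵢ/Kᵢ = -0.791, so a root lies in (0, 1).
Binary case is linear: z₁(K₁−1)(1+ψ₂(K₂−1)) + z₂(K₂−1)(1+ψ₂(K₁−1)) = 0
⇒ ψ₂ = [z₁(K₁−1)+z₂(K₂−1)] / [−(K₁−1)(K₂−1)] = 0.4828/0.8968 = 0.538
  1: x = 0.392, y = 0.854
  2: x = 0.608, y = 0.146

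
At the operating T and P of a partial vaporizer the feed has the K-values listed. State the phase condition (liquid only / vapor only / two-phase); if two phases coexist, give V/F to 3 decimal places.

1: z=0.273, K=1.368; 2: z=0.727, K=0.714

ΣzᵢKᵢ = 0.893; Σzᵢ/Kᵢ = 1.218.
Since ΣzᵢKᵢ < 1 the mixture is below its bubble point — single liquid phase.

liquid only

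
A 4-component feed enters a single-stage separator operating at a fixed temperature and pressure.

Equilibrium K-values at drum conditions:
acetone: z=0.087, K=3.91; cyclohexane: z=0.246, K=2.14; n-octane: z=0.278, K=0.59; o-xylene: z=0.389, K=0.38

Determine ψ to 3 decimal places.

Let ψ = V/F and solve Σ zᵢ(Kᵢ−1)/(1+ψ(Kᵢ−1)) = 0.
g(0) = ΣzᵢKᵢ − 1 = 0.178 and g(1) = 1 − Σzᵢ/Kᵢ = -0.632, so a root lies in (0, 1).
Iterate (Newton) starting at ψ = 0.45:
  ψ = 0.450: g = -0.1793, g' = -0.636 → ψ = 0.168
  ψ = 0.168: g = 0.0138, g' = -0.798 → ψ = 0.185
  ψ = 0.185: g = 0.0002, g' = -0.775 → ψ = 0.186
Converged at ψ = 0.186.

ψ = 0.186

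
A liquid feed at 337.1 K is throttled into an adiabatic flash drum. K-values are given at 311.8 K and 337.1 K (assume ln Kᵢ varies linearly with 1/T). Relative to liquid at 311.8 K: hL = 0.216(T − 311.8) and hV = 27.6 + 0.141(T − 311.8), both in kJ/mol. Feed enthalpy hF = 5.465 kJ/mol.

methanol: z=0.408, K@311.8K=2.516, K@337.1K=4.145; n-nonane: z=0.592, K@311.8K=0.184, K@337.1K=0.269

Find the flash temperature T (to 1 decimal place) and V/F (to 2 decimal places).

Adiabatic flash: solve Rachford–Rice at each trial T, then check hF = ψ·hV(T) + (1−ψ)·hL(T).
  T = 311.8 K: K = (2.516, 0.184), RR gives ψ = 0.109, H_out = 3.022 kJ/mol
  T = 337.1 K: K = (4.145, 0.269), RR gives ψ = 0.370, H_out = 14.972 kJ/mol
  T = 324.5 K: K = (3.264, 0.224), RR gives ψ = 0.265, H_out = 9.792 kJ/mol
  T = 318.1 K: K = (2.870, 0.203), RR gives ψ = 0.196, H_out = 6.668 kJ/mol
  T = 315.0 K: K = (2.692, 0.194), RR gives ψ = 0.156, H_out = 4.962 kJ/mol
  T = 316.6 K: K = (2.783, 0.199), RR gives ψ = 0.177, H_out = 5.862 kJ/mol
Linear interpolation between T = 315.0 (H_out = 4.962) and T = 316.6 (H_out = 5.862) on hF = 5.465 gives T ≈ 315.9 K, at which ψ = 0.17.

T = 315.9 K, V/F = 0.17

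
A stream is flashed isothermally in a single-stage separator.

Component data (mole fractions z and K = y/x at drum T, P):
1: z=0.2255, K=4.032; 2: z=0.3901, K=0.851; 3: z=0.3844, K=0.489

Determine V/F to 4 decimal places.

V/F = 0.4005

Rachford–Rice: g(V/F) = Σ zᵢ(Kᵢ−1)/(1+V/F(Kᵢ−1)) = 0.
g(0) = ΣzᵢKᵢ − 1 = 0.4292 and g(1) = 1 − Σzᵢ/Kᵢ = -0.3004, so a root lies in (0, 1).
Newton–Raphson from V/F = 0.42:
  V/F = 0.4200: g = -0.01137, g' = -0.5737 → V/F = 0.4002
  V/F = 0.4002: g = 0.00017, g' = -0.5916 → V/F = 0.4005
Converged at V/F = 0.4005.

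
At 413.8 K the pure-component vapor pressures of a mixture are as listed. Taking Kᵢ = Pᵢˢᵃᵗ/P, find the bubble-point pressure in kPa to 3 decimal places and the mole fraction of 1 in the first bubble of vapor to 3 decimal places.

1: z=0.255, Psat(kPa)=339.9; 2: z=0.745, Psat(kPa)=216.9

At the bubble point ψ → 0, so ΣzᵢKᵢ = 1 with Kᵢ = Pᵢˢᵃᵗ/P ⇒ P = ΣzᵢPᵢˢᵃᵗ.
P = 0.255·339.9 + 0.745·216.9 = 248.265 kPa
yᵢ = zᵢPᵢˢᵃᵗ/P ⇒ y_1 = 0.255·339.9/248.265 = 0.349

Pbub = 248.265 kPa, y_1 = 0.349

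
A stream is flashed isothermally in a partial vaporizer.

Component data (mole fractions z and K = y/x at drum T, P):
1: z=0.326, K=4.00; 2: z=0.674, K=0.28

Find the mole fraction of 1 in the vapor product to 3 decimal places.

y_1 = 0.774

Binary case is linear: z₁(K₁−1)(1+ψ(K₂−1)) + z₂(K₂−1)(1+ψ(K₁−1)) = 0
⇒ ψ = [z₁(K₁−1)+z₂(K₂−1)] / [−(K₁−1)(K₂−1)] = 0.4927/2.1600 = 0.228
Compositions from xᵢ = zᵢ/(1+ψ(Kᵢ−1)), yᵢ = Kᵢxᵢ:
  1: x = 0.194, y = 0.774
  2: x = 0.806, y = 0.226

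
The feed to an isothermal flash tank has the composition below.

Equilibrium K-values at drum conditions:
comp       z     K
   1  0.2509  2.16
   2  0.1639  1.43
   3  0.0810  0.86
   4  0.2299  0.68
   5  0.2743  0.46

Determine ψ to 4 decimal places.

Rachford–Rice: g(ψ) = Σ zᵢ(Kᵢ−1)/(1+ψ(Kᵢ−1)) = 0.
Check two-phase: ΣzᵢKᵢ = 1.1285 > 1 and Σzᵢ/Kᵢ = 1.2594 > 1, so g(0) = 0.1285 > 0 and g(1) = -0.2594 < 0.
Newton iteration, ψ⁰ = 0.5:
  ψ = 0.5000: g = -0.06047, g' = -0.3411 → ψ = 0.3227
  ψ = 0.3227: g = 0.00036, g' = -0.3504 → ψ = 0.3237
Converged at ψ = 0.3237.

ψ = 0.3237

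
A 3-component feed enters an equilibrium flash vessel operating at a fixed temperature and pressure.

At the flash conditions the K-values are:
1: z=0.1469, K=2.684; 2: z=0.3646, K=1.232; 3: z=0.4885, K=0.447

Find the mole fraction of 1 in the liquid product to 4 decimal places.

x_1 = 0.1227

Material balance + equilibrium reduce to Σ zᵢ(Kᵢ−1)/(1+ψ(Kᵢ−1)) = 0.
Feasibility: ΣzᵢKᵢ = 1.0618, Σzᵢ/Kᵢ = 1.4435 — both > 1, two phases present.
Newton iteration, ψ⁰ = 0.41:
  ψ = 0.4100: g = -0.12577, g' = -0.4120 → ψ = 0.1047
  ψ = 0.1047: g = 0.00613, g' = -0.4881 → ψ = 0.1173
  ψ = 0.1173: g = 0.00005, g' = -0.4799 → ψ = 0.1174
Converged at ψ = 0.1174.
Compositions from xᵢ = zᵢ/(1+ψ(Kᵢ−1)), yᵢ = Kᵢxᵢ:
  1: x = 0.1227, y = 0.3292
  2: x = 0.3549, y = 0.4373
  3: x = 0.5224, y = 0.2335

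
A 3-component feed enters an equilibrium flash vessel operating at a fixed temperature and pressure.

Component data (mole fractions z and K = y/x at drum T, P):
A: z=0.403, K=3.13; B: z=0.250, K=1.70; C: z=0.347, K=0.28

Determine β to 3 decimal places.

Rachford–Rice: g(β) = Σ zᵢ(Kᵢ−1)/(1+β(Kᵢ−1)) = 0.
g(0) = ΣzᵢKᵢ − 1 = 0.784 and g(1) = 1 − Σzᵢ/Kᵢ = -0.515, so a root lies in (0, 1).
Newton iteration, β⁰ = 0.5:
  β = 0.500: g = 0.1549, g' = -0.935 → β = 0.666
  β = 0.666: g = -0.0054, g' = -1.033 → β = 0.660
Converged at β = 0.660.

β = 0.660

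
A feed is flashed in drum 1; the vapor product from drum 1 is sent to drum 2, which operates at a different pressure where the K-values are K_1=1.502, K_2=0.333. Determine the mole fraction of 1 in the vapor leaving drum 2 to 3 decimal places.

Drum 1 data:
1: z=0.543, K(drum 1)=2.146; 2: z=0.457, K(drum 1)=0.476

Drum 1:
Rachford–Rice: g(ψ₁) = Σ zᵢ(Kᵢ−1)/(1+ψ₁(Kᵢ−1)) = 0.
Check two-phase: ΣzᵢKᵢ = 1.383 > 1 and Σzᵢ/Kᵢ = 1.213 > 1, so g(0) = 0.383 > 0 and g(1) = -0.213 < 0.
Binary case is linear: z₁(K₁−1)(1+ψ₁(K₂−1)) + z₂(K₂−1)(1+ψ₁(K₁−1)) = 0
⇒ ψ₁ = [z₁(K₁−1)+z₂(K₂−1)] / [−(K₁−1)(K₂−1)] = 0.3828/0.6005 = 0.637
Drum-1 compositions:
  1: x = 0.314, y = 0.673
  2: x = 0.686, y = 0.327
Drum-2 feed = drum-1 vapor: z₂ = (0.6734, 0.3266).
Drum 2:
Let ψ₂ = V/F and solve Σ zᵢ(Kᵢ−1)/(1+ψ₂(Kᵢ−1)) = 0.
Feasibility: ΣzᵢKᵢ = 1.120, Σzᵢ/Kᵢ = 1.429 — both > 1, two phases present.
Binary case is linear: z₁(K₁−1)(1+ψ₂(K₂−1)) + z₂(K₂−1)(1+ψ₂(K₁−1)) = 0
⇒ ψ₂ = [z₁(K₁−1)+z₂(K₂−1)] / [−(K₁−1)(K₂−1)] = 0.1202/0.3348 = 0.359
  1: x = 0.571, y = 0.857
  2: x = 0.429, y = 0.143

y_1 (drum 2) = 0.857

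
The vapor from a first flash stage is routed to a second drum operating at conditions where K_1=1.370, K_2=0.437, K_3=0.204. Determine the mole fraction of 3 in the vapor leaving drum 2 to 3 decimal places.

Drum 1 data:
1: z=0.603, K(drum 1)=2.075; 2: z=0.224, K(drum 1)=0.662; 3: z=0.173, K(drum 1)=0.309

y_3 (drum 2) = 0.028

Drum 1:
Rachford–Rice: g(ψ₁) = Σ zᵢ(Kᵢ−1)/(1+ψ₁(Kᵢ−1)) = 0.
Check two-phase: ΣzᵢKᵢ = 1.453 > 1 and Σzᵢ/Kᵢ = 1.189 > 1, so g(0) = 0.453 > 0 and g(1) = -0.189 < 0.
Iterate (Newton) starting at ψ₁ = 0.5:
  ψ₁ = 0.500: g = 0.1479, g' = -0.525 → ψ₁ = 0.782
  ψ₁ = 0.782: g = -0.0107, g' = -0.644 → ψ₁ = 0.765
Converged at ψ₁ = 0.765.
Drum-1 compositions:
  1: x = 0.331, y = 0.687
  2: x = 0.302, y = 0.200
  3: x = 0.367, y = 0.113
Drum-2 feed = drum-1 vapor: z₂ = (0.6866, 0.2000, 0.1134).
Drum 2:
Rachford–Rice: g(ψ₂) = Σ zᵢ(Kᵢ−1)/(1+ψ₂(Kᵢ−1)) = 0.
Check two-phase: ΣzᵢKᵢ = 1.051 > 1 and Σzᵢ/Kᵢ = 1.515 > 1, so g(0) = 0.051 > 0 and g(1) = -0.515 < 0.
Newton–Raphson from ψ₂ = 0.5:
  ψ₂ = 0.500: g = -0.0923, g' = -0.388 → ψ₂ = 0.262
  ψ₂ = 0.262: g = -0.0146, g' = -0.280 → ψ₂ = 0.210
  ψ₂ = 0.210: g = -0.0004, g' = -0.266 → ψ₂ = 0.209
Converged at ψ₂ = 0.209.
  1: x = 0.637, y = 0.873
  2: x = 0.227, y = 0.099
  3: x = 0.136, y = 0.028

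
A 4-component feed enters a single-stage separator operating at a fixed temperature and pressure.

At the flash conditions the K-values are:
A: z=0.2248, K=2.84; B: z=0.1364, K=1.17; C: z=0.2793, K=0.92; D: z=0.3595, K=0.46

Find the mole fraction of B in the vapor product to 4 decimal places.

y_B = 0.1500

Material balance + equilibrium reduce to Σ zᵢ(Kᵢ−1)/(1+ψ(Kᵢ−1)) = 0.
g(0) = ΣzᵢKᵢ − 1 = 0.2203 and g(1) = 1 − Σzᵢ/Kᵢ = -0.2808, so a root lies in (0, 1).
Newton iteration, ψ⁰ = 0.36:
  ψ = 0.3600: g = 0.00668, g' = -0.4423 → ψ = 0.3751
  ψ = 0.3751: g = 0.00004, g' = -0.4366 → ψ = 0.3752
Converged at ψ = 0.3752.
Compositions from xᵢ = zᵢ/(1+ψ(Kᵢ−1)), yᵢ = Kᵢxᵢ:
  A: x = 0.1330, y = 0.3777
  B: x = 0.1282, y = 0.1500
  C: x = 0.2879, y = 0.2649
  D: x = 0.4508, y = 0.2074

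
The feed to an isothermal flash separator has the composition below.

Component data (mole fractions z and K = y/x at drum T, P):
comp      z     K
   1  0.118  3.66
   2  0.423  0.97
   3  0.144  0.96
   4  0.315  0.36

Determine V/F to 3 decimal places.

V/F = 0.122

Material balance + equilibrium reduce to Σ zᵢ(Kᵢ−1)/(1+V/F(Kᵢ−1)) = 0.
Check two-phase: ΣzᵢKᵢ = 1.094 > 1 and Σzᵢ/Kᵢ = 1.493 > 1, so g(0) = 0.094 > 0 and g(1) = -0.493 < 0.
Iterate (Newton) starting at V/F = 0.5:
  V/F = 0.500: g = -0.1805, g' = -0.433 → V/F = 0.084
  V/F = 0.084: g = 0.0253, g' = -0.704 → V/F = 0.120
  V/F = 0.120: g = 0.0013, g' = -0.633 → V/F = 0.122
Converged at V/F = 0.122.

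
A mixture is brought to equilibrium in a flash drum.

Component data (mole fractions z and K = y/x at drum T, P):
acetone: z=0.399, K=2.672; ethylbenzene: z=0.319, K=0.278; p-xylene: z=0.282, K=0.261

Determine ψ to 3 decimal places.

ψ = 0.187

Newton iteration, ψ⁰ = 0.5:
  ψ = 0.500: g = -0.3276, g' = -1.126 → ψ = 0.209
  ψ = 0.209: g = -0.0233, g' = -1.059 → ψ = 0.187
Converged at ψ = 0.187.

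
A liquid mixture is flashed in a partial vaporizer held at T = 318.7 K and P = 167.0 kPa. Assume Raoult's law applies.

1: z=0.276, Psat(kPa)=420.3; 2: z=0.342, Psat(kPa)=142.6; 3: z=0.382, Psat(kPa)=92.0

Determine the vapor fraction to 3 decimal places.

ψ = 0.396

Raoult's law: Kᵢ = Pᵢˢᵃᵗ/P = Pᵢˢᵃᵗ/167.0.
  K_1 = 420.3/167.0 = 2.51677, K_2 = 142.6/167.0 = 0.85389, K_3 = 92.0/167.0 = 0.55090
Iterate (Newton) starting at ψ = 0.5:
  ψ = 0.500: g = -0.0371, g' = -0.342 → ψ = 0.392
  ψ = 0.392: g = 0.0015, g' = -0.372 → ψ = 0.396
Converged at ψ = 0.396.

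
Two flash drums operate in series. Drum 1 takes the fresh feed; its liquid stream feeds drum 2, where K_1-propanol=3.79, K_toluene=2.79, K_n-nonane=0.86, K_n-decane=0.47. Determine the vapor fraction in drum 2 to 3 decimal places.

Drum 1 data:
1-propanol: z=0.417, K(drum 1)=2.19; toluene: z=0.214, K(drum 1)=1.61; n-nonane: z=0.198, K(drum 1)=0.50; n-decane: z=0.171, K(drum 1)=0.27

V/F (drum 2) = 0.764

Drum 1:
Iterate (Newton) starting at ψ₁ = 0.32:
  ψ₁ = 0.320: g = 0.1879, g' = -0.591 → ψ₁ = 0.638
  ψ₁ = 0.638: g = -0.0030, g' = -0.658 → ψ₁ = 0.633
Converged at ψ₁ = 0.633.
Drum-1 compositions:
  1-propanol: x = 0.238, y = 0.521
  toluene: x = 0.154, y = 0.249
  n-nonane: x = 0.290, y = 0.145
  n-decane: x = 0.318, y = 0.086
Drum-2 feed = drum-1 liquid: z₂ = (0.2378, 0.1544, 0.2898, 0.3181).
Drum 2:
Let ψ₂ = V/F and solve Σ zᵢ(Kᵢ−1)/(1+ψ₂(Kᵢ−1)) = 0.
Feasibility: ΣzᵢKᵢ = 1.731, Σzᵢ/Kᵢ = 1.132 — both > 1, two phases present.
Newton iteration, ψ₂⁰ = 0.5:
  ψ₂ = 0.500: g = 0.1498, g' = -0.632 → ψ₂ = 0.737
  ψ₂ = 0.737: g = 0.0144, g' = -0.538 → ψ₂ = 0.764
Converged at ψ₂ = 0.764.
  1-propanol: x = 0.076, y = 0.288
  toluene: x = 0.065, y = 0.182
  n-nonane: x = 0.324, y = 0.279
  n-decane: x = 0.534, y = 0.251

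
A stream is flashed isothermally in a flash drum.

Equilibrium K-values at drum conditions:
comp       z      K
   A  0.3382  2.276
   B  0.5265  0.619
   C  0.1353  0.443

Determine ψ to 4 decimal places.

Rachford–Rice: g(ψ) = Σ zᵢ(Kᵢ−1)/(1+ψ(Kᵢ−1)) = 0.
Feasibility: ΣzᵢKᵢ = 1.1556, Σzᵢ/Kᵢ = 1.3046 — both > 1, two phases present.
Iterate (Newton) starting at ψ = 0.37:
  ψ = 0.3700: g = -0.03530, g' = -0.4243 → ψ = 0.2868
  ψ = 0.2868: g = 0.00103, g' = -0.4509 → ψ = 0.2891
Converged at ψ = 0.2891.

ψ = 0.2891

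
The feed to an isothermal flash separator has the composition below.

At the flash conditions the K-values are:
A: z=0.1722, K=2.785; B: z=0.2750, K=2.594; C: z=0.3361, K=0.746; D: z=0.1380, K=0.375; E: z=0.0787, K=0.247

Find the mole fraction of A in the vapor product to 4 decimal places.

Let ψ = V/F and solve Σ zᵢ(Kᵢ−1)/(1+ψ(Kᵢ−1)) = 0.
g(0) = ΣzᵢKᵢ − 1 = 0.5148 and g(1) = 1 − Σzᵢ/Kᵢ = -0.3050, so a root lies in (0, 1).
Newton iteration, ψ⁰ = 0.64:
  ψ = 0.6400: g = 0.00038, g' = -0.6377 → ψ = 0.6406
Converged at ψ = 0.6406.
Compositions from xᵢ = zᵢ/(1+ψ(Kᵢ−1)), yᵢ = Kᵢxᵢ:
  A: x = 0.0803, y = 0.2237
  B: x = 0.1361, y = 0.3529
  C: x = 0.4014, y = 0.2995
  D: x = 0.2301, y = 0.0863
  E: x = 0.1520, y = 0.0376

y_A = 0.2237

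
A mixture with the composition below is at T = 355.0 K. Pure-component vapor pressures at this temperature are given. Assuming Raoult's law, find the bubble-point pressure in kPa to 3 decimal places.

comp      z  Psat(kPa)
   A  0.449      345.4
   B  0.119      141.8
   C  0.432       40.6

Pbub = 189.498 kPa

At the bubble point ψ → 0, so ΣzᵢKᵢ = 1 with Kᵢ = Pᵢˢᵃᵗ/P ⇒ P = ΣzᵢPᵢˢᵃᵗ.
P = 0.449·345.4 + 0.119·141.8 + 0.432·40.6 = 189.498 kPa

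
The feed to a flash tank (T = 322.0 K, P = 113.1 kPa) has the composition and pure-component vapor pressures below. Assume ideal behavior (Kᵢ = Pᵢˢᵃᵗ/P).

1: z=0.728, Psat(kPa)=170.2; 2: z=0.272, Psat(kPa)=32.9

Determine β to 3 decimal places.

β = 0.488

Raoult's law: Kᵢ = Pᵢˢᵃᵗ/P = Pᵢˢᵃᵗ/113.1.
  K_1 = 170.2/113.1 = 1.50486, K_2 = 32.9/113.1 = 0.29089
Rachford–Rice: g(β) = Σ zᵢ(Kᵢ−1)/(1+β(Kᵢ−1)) = 0.
g(0) = ΣzᵢKᵢ − 1 = 0.175 and g(1) = 1 − Σzᵢ/Kᵢ = -0.419, so a root lies in (0, 1).
Binary case is linear: z₁(K₁−1)(1+β(K₂−1)) + z₂(K₂−1)(1+β(K₁−1)) = 0
⇒ β = [z₁(K₁−1)+z₂(K₂−1)] / [−(K₁−1)(K₂−1)] = 0.1747/0.3580 = 0.488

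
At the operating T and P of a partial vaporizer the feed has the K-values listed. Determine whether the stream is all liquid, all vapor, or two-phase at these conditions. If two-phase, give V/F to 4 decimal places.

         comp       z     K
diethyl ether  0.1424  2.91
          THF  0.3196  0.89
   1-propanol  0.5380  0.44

ΣzᵢKᵢ = 0.9355; Σzᵢ/Kᵢ = 1.6308.
Since ΣzᵢKᵢ < 1 the mixture is below its bubble point — single liquid phase.

all liquid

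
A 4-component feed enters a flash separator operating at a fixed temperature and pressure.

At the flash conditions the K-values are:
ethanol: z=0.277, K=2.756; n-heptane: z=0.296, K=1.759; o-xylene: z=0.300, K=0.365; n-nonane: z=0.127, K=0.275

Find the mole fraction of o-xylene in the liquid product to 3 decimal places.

Let ψ = V/F and solve Σ zᵢ(Kᵢ−1)/(1+ψ(Kᵢ−1)) = 0.
Feasibility: ΣzᵢKᵢ = 1.429, Σzᵢ/Kᵢ = 1.553 — both > 1, two phases present.
Iterate (Newton) starting at ψ = 0.5:
  ψ = 0.500: g = -0.0017, g' = -0.756 → ψ = 0.498
Converged at ψ = 0.498.
Compositions from xᵢ = zᵢ/(1+ψ(Kᵢ−1)), yᵢ = Kᵢxᵢ:
  ethanol: x = 0.148, y = 0.407
  n-heptane: x = 0.215, y = 0.378
  o-xylene: x = 0.439, y = 0.160
  n-nonane: x = 0.199, y = 0.055

x_o-xylene = 0.439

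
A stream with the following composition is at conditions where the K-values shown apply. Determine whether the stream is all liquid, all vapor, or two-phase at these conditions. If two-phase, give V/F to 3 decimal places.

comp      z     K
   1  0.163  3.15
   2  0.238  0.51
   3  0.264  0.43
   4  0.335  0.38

all liquid

ΣzᵢKᵢ = 0.876; Σzᵢ/Kᵢ = 2.014.
Since ΣzᵢKᵢ < 1 the mixture is below its bubble point — single liquid phase.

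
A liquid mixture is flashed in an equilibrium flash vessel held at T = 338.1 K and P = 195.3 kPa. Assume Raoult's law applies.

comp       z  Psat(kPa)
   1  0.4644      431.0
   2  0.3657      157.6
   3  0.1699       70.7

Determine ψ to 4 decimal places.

Raoult's law: Kᵢ = Pᵢˢᵃᵗ/P = Pᵢˢᵃᵗ/195.3.
  K_1 = 431.0/195.3 = 2.206861, K_2 = 157.6/195.3 = 0.806964, K_3 = 70.7/195.3 = 0.362007
Rachford–Rice: g(ψ) = Σ zᵢ(Kᵢ−1)/(1+ψ(Kᵢ−1)) = 0.
g(0) = ΣzᵢKᵢ − 1 = 0.3815 and g(1) = 1 − Σzᵢ/Kᵢ = -0.1329, so a root lies in (0, 1).
Newton–Raphson from ψ = 0.5:
  ψ = 0.5000: g = 0.11224, g' = -0.4289 → ψ = 0.7617
  ψ = 0.7617: g = -0.00160, g' = -0.4641 → ψ = 0.7582
Converged at ψ = 0.7582.

ψ = 0.7582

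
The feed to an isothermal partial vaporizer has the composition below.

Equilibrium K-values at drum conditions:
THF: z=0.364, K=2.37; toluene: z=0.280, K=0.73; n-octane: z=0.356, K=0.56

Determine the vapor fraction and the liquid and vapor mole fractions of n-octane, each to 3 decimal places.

Material balance + equilibrium reduce to Σ zᵢ(Kᵢ−1)/(1+ψ(Kᵢ−1)) = 0.
g(0) = ΣzᵢKᵢ − 1 = 0.266 and g(1) = 1 − Σzᵢ/Kᵢ = -0.173, so a root lies in (0, 1).
Newton iteration, ψ⁰ = 0.62:
  ψ = 0.620: g = -0.0366, g' = -0.360 → ψ = 0.518
  ψ = 0.518: g = 0.0008, g' = -0.377 → ψ = 0.520
Converged at ψ = 0.520.
Compositions from xᵢ = zᵢ/(1+ψ(Kᵢ−1)), yᵢ = Kᵢxᵢ:
  THF: x = 0.212, y = 0.504
  toluene: x = 0.326, y = 0.238
  n-octane: x = 0.462, y = 0.259

ψ = 0.520, x_n-octane = 0.462, y_n-octane = 0.259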